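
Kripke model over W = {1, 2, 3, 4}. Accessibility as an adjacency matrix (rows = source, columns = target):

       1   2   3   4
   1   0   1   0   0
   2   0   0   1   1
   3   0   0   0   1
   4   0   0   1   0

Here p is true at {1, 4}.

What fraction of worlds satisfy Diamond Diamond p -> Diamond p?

1: Diamond Diamond p is T, Diamond p is F. ✗
2: Diamond Diamond p is T, Diamond p is T. ✓
3: Diamond Diamond p is F, Diamond p is T. ✓
4: Diamond Diamond p is T, Diamond p is F. ✗
That's 2 of 4 worlds, so 2/4 = 1/2.

1/2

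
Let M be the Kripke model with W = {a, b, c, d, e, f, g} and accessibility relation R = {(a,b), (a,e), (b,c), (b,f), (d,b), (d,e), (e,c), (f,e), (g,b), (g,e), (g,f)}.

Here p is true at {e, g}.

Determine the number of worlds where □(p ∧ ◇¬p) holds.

a: successors {b, e}; p ∧ ◇¬p there: b:F, e:T. ✗
b: successors {c, f}; p ∧ ◇¬p there: c:F, f:F. ✗
c: no successors, so □(p ∧ ◇¬p) holds vacuously. ✓
d: successors {b, e}; p ∧ ◇¬p there: b:F, e:T. ✗
e: successors {c}; p ∧ ◇¬p there: c:F. ✗
f: successors {e}; p ∧ ◇¬p there: e:T. ✓
g: successors {b, e, f}; p ∧ ◇¬p there: b:F, e:T, f:F. ✗
Satisfying worlds: {c, f}.

2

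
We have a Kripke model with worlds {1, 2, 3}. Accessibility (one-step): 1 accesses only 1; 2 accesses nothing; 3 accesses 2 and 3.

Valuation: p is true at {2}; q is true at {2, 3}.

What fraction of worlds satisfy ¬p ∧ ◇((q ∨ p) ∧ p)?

1: ¬p is T, ◇((q ∨ p) ∧ p) is F. ✗
2: ¬p is F, ◇((q ∨ p) ∧ p) is F. ✗
3: ¬p is T, ◇((q ∨ p) ∧ p) is T. ✓
That's 1 of 3 worlds, so 1/3.

1/3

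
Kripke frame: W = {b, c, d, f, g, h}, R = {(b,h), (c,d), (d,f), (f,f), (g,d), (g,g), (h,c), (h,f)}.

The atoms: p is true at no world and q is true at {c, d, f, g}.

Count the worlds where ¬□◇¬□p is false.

b: □◇¬□p is T. ✗
c: □◇¬□p is T. ✗
d: □◇¬□p is T. ✗
f: □◇¬□p is T. ✗
g: □◇¬□p is T. ✗
h: □◇¬□p is T. ✗
Satisfying worlds: ∅.
So ¬□◇¬□p fails at the other 6 worlds.

6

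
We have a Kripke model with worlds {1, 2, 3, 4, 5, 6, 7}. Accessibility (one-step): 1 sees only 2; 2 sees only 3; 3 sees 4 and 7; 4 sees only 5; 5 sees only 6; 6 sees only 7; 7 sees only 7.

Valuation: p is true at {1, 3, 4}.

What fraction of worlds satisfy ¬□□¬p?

1: □□¬p is F. ✓
2: □□¬p is F. ✓
3: □□¬p is T. ✗
4: □□¬p is T. ✗
5: □□¬p is T. ✗
6: □□¬p is T. ✗
7: □□¬p is T. ✗
That's 2 of 7 worlds, so 2/7.

2/7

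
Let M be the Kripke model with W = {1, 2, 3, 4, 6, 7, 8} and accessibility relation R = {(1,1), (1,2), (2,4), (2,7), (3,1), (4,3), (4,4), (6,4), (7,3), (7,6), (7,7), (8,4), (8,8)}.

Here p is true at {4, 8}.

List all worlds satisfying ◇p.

1: successors {1, 2}; p there: 1:F, 2:F. ✗
2: successors {4, 7}; p there: 4:T, 7:F. ✓
3: successors {1}; p there: 1:F. ✗
4: successors {3, 4}; p there: 3:F, 4:T. ✓
6: successors {4}; p there: 4:T. ✓
7: successors {3, 6, 7}; p there: 3:F, 6:F, 7:F. ✗
8: successors {4, 8}; p there: 4:T, 8:T. ✓

{2, 4, 6, 8}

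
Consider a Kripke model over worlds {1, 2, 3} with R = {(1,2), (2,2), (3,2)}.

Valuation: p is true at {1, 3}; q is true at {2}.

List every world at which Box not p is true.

1: successors {2}; not p there: 2:T. ✓
2: successors {2}; not p there: 2:T. ✓
3: successors {2}; not p there: 2:T. ✓

{1, 2, 3}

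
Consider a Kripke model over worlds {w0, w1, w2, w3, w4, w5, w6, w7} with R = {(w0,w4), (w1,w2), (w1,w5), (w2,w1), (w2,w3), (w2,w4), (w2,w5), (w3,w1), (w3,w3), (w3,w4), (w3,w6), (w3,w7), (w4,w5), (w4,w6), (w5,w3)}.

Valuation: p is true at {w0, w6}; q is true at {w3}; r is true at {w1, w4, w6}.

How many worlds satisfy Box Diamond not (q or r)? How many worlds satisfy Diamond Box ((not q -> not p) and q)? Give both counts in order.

For Box Diamond not (q or r):
w0: successors {w4}; Diamond not (q or r) there: w4:T. ✓
w1: successors {w2, w5}; Diamond not (q or r) there: w2:T, w5:F. ✗
w2: successors {w1, w3, w4, w5}; Diamond not (q or r) there: w1:T, w3:T, w4:T, w5:F. ✗
w3: successors {w1, w3, w4, w6, w7}; Diamond not (q or r) there: w1:T, w3:T, w4:T, w6:F, w7:F. ✗
w4: successors {w5, w6}; Diamond not (q or r) there: w5:F, w6:F. ✗
w5: successors {w3}; Diamond not (q or r) there: w3:T. ✓
w6: no successors, so Box Diamond not (q or r) holds vacuously. ✓
w7: no successors, so Box Diamond not (q or r) holds vacuously. ✓
— 4 worlds.
For Diamond Box ((not q -> not p) and q):
w0: successors {w4}; Box ((not q -> not p) and q) there: w4:F. ✗
w1: successors {w2, w5}; Box ((not q -> not p) and q) there: w2:F, w5:T. ✓
w2: successors {w1, w3, w4, w5}; Box ((not q -> not p) and q) there: w1:F, w3:F, w4:F, w5:T. ✓
w3: successors {w1, w3, w4, w6, w7}; Box ((not q -> not p) and q) there: w1:F, w3:F, w4:F, w6:T, w7:T. ✓
w4: successors {w5, w6}; Box ((not q -> not p) and q) there: w5:T, w6:T. ✓
w5: successors {w3}; Box ((not q -> not p) and q) there: w3:F. ✗
w6: no successors, so Diamond Box ((not q -> not p) and q) fails. ✗
w7: no successors, so Diamond Box ((not q -> not p) and q) fails. ✗
— 4 worlds.

4 and 4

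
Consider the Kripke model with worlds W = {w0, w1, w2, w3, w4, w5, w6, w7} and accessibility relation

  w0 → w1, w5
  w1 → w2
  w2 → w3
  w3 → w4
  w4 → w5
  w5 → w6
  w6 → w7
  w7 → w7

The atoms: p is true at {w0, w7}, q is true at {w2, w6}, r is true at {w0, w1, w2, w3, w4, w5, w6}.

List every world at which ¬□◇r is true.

{w5, w6, w7}

w0: □◇r is T. ✗
w1: □◇r is T. ✗
w2: □◇r is T. ✗
w3: □◇r is T. ✗
w4: □◇r is T. ✗
w5: □◇r is F. ✓
w6: □◇r is F. ✓
w7: □◇r is F. ✓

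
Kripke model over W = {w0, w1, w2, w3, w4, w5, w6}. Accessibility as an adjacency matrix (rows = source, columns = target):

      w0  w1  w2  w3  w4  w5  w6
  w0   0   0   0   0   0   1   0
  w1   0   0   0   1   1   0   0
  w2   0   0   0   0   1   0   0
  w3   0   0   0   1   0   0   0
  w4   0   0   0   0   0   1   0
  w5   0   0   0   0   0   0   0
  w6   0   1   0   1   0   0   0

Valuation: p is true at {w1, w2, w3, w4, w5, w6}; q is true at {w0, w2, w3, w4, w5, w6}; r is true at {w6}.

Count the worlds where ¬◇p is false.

6

w0: ◇p is T. ✗
w1: ◇p is T. ✗
w2: ◇p is T. ✗
w3: ◇p is T. ✗
w4: ◇p is T. ✗
w5: ◇p is F. ✓
w6: ◇p is T. ✗
Satisfying worlds: {w5}.
So ¬◇p fails at the other 6 worlds.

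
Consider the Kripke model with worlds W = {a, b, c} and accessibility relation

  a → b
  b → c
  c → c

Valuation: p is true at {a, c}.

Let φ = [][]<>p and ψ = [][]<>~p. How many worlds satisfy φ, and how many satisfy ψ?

3 and 0

For [][]<>p:
a: successors {b}; []<>p there: b:T. ✓
b: successors {c}; []<>p there: c:T. ✓
c: successors {c}; []<>p there: c:T. ✓
— 3 worlds.
For [][]<>~p:
a: successors {b}; []<>~p there: b:F. ✗
b: successors {c}; []<>~p there: c:F. ✗
c: successors {c}; []<>~p there: c:F. ✗
— 0 worlds.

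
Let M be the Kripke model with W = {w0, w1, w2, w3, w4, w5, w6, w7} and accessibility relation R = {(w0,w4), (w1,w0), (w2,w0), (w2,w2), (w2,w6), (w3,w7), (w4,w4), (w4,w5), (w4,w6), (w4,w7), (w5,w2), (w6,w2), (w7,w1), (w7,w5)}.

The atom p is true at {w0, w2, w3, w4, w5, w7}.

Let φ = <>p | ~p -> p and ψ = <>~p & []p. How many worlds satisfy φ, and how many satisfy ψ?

For <>p | ~p -> p:
w0: <>p | ~p is T, p is T. ✓
w1: <>p | ~p is T, p is F. ✗
w2: <>p | ~p is T, p is T. ✓
w3: <>p | ~p is T, p is T. ✓
w4: <>p | ~p is T, p is T. ✓
w5: <>p | ~p is T, p is T. ✓
w6: <>p | ~p is T, p is F. ✗
w7: <>p | ~p is T, p is T. ✓
— 6 worlds.
For <>~p & []p:
w0: <>~p is F, []p is T. ✗
w1: <>~p is F, []p is T. ✗
w2: <>~p is T, []p is F. ✗
w3: <>~p is F, []p is T. ✗
w4: <>~p is T, []p is F. ✗
w5: <>~p is F, []p is T. ✗
w6: <>~p is F, []p is T. ✗
w7: <>~p is T, []p is F. ✗
— 0 worlds.

6 and 0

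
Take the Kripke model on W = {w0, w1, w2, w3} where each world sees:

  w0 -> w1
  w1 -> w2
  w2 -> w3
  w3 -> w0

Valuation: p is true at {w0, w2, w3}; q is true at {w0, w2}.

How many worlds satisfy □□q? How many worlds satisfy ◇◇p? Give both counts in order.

2 and 3

For □□q:
w0: successors {w1}; □q there: w1:T. ✓
w1: successors {w2}; □q there: w2:F. ✗
w2: successors {w3}; □q there: w3:T. ✓
w3: successors {w0}; □q there: w0:F. ✗
— 2 worlds.
For ◇◇p:
w0: successors {w1}; ◇p there: w1:T. ✓
w1: successors {w2}; ◇p there: w2:T. ✓
w2: successors {w3}; ◇p there: w3:T. ✓
w3: successors {w0}; ◇p there: w0:F. ✗
— 3 worlds.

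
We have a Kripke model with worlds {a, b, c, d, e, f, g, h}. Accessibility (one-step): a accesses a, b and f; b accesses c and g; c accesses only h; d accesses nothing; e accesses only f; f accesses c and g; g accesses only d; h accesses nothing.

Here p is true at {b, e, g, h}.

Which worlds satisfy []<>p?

{a, d, e, h}

a: successors {a, b, f}; <>p there: a:T, b:T, f:T. ✓
b: successors {c, g}; <>p there: c:T, g:F. ✗
c: successors {h}; <>p there: h:F. ✗
d: no successors, so []<>p holds vacuously. ✓
e: successors {f}; <>p there: f:T. ✓
f: successors {c, g}; <>p there: c:T, g:F. ✗
g: successors {d}; <>p there: d:F. ✗
h: no successors, so []<>p holds vacuously. ✓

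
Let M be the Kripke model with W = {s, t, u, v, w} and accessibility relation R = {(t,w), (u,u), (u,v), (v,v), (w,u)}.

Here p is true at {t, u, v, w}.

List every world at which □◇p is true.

s: no successors, so □◇p holds vacuously. ✓
t: successors {w}; ◇p there: w:T. ✓
u: successors {u, v}; ◇p there: u:T, v:T. ✓
v: successors {v}; ◇p there: v:T. ✓
w: successors {u}; ◇p there: u:T. ✓

{s, t, u, v, w}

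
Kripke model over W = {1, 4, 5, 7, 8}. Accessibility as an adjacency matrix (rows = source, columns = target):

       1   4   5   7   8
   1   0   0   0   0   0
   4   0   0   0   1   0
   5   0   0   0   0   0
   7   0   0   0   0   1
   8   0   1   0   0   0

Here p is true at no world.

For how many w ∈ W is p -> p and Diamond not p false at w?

1: p is F, p and Diamond not p is F. ✓
4: p is F, p and Diamond not p is F. ✓
5: p is F, p and Diamond not p is F. ✓
7: p is F, p and Diamond not p is F. ✓
8: p is F, p and Diamond not p is F. ✓
Satisfying worlds: {1, 4, 5, 7, 8}.
So p -> p and Diamond not p fails at the other 0 worlds.

0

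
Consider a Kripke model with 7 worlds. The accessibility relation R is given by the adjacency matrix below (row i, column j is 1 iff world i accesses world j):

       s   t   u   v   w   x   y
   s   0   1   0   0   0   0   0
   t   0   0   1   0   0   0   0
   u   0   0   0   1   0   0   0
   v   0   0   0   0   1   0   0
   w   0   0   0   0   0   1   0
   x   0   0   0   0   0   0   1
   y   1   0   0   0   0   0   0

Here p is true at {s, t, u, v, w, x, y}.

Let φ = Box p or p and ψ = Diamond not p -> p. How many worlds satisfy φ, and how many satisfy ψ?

For Box p or p:
s: Box p is T, p is T. ✓
t: Box p is T, p is T. ✓
u: Box p is T, p is T. ✓
v: Box p is T, p is T. ✓
w: Box p is T, p is T. ✓
x: Box p is T, p is T. ✓
y: Box p is T, p is T. ✓
— 7 worlds.
For Diamond not p -> p:
s: Diamond not p is F, p is T. ✓
t: Diamond not p is F, p is T. ✓
u: Diamond not p is F, p is T. ✓
v: Diamond not p is F, p is T. ✓
w: Diamond not p is F, p is T. ✓
x: Diamond not p is F, p is T. ✓
y: Diamond not p is F, p is T. ✓
— 7 worlds.

7 and 7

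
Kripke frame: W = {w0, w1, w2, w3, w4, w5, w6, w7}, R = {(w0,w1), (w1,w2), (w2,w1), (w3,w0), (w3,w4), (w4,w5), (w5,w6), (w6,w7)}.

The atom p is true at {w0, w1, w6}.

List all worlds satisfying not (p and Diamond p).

w0: p and Diamond p is T. ✗
w1: p and Diamond p is F. ✓
w2: p and Diamond p is F. ✓
w3: p and Diamond p is F. ✓
w4: p and Diamond p is F. ✓
w5: p and Diamond p is F. ✓
w6: p and Diamond p is F. ✓
w7: p and Diamond p is F. ✓

{w1, w2, w3, w4, w5, w6, w7}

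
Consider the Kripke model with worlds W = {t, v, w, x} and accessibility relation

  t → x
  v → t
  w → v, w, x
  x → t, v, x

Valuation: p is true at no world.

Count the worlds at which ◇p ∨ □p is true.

t: ◇p is F, □p is F. ✗
v: ◇p is F, □p is F. ✗
w: ◇p is F, □p is F. ✗
x: ◇p is F, □p is F. ✗
Satisfying worlds: ∅.

0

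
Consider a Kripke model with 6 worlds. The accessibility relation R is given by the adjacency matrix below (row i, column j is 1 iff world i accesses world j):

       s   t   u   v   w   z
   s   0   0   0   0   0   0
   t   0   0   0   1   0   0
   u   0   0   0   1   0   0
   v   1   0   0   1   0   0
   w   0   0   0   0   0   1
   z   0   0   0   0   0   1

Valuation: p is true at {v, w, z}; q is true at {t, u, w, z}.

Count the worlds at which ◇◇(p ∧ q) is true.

2

s: no successors, so ◇◇(p ∧ q) fails. ✗
t: successors {v}; ◇(p ∧ q) there: v:F. ✗
u: successors {v}; ◇(p ∧ q) there: v:F. ✗
v: successors {s, v}; ◇(p ∧ q) there: s:F, v:F. ✗
w: successors {z}; ◇(p ∧ q) there: z:T. ✓
z: successors {z}; ◇(p ∧ q) there: z:T. ✓
Satisfying worlds: {w, z}.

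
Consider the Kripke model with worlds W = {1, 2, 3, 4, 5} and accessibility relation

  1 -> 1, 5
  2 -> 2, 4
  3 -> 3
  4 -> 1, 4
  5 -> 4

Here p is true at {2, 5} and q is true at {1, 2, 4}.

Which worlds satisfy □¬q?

{3}

1: successors {1, 5}; ¬q there: 1:F, 5:T. ✗
2: successors {2, 4}; ¬q there: 2:F, 4:F. ✗
3: successors {3}; ¬q there: 3:T. ✓
4: successors {1, 4}; ¬q there: 1:F, 4:F. ✗
5: successors {4}; ¬q there: 4:F. ✗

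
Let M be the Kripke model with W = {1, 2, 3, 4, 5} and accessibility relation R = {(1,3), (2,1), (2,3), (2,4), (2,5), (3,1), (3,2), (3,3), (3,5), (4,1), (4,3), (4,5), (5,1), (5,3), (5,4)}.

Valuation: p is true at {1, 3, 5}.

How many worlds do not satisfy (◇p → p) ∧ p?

1: ◇p → p is T, p is T. ✓
2: ◇p → p is F, p is F. ✗
3: ◇p → p is T, p is T. ✓
4: ◇p → p is F, p is F. ✗
5: ◇p → p is T, p is T. ✓
Satisfying worlds: {1, 3, 5}.
So (◇p → p) ∧ p fails at the other 2 worlds.

2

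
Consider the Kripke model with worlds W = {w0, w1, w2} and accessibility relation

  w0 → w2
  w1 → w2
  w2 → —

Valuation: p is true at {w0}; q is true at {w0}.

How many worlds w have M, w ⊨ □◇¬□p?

1

w0: successors {w2}; ◇¬□p there: w2:F. ✗
w1: successors {w2}; ◇¬□p there: w2:F. ✗
w2: no successors, so □◇¬□p holds vacuously. ✓
Satisfying worlds: {w2}.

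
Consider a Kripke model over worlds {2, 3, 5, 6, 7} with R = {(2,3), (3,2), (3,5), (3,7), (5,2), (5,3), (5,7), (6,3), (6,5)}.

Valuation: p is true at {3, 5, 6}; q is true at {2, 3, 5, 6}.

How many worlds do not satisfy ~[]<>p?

3

2: []<>p is T. ✗
3: []<>p is F. ✓
5: []<>p is F. ✓
6: []<>p is T. ✗
7: []<>p is T. ✗
Satisfying worlds: {3, 5}.
So ~[]<>p fails at the other 3 worlds.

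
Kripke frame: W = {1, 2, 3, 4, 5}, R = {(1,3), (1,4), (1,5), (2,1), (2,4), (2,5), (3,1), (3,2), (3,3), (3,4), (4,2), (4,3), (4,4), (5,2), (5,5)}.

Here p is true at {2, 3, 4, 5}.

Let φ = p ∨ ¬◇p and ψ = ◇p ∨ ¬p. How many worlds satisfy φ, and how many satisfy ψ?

For p ∨ ¬◇p:
1: p is F, ¬◇p is F. ✗
2: p is T, ¬◇p is F. ✓
3: p is T, ¬◇p is F. ✓
4: p is T, ¬◇p is F. ✓
5: p is T, ¬◇p is F. ✓
— 4 worlds.
For ◇p ∨ ¬p:
1: ◇p is T, ¬p is T. ✓
2: ◇p is T, ¬p is F. ✓
3: ◇p is T, ¬p is F. ✓
4: ◇p is T, ¬p is F. ✓
5: ◇p is T, ¬p is F. ✓
— 5 worlds.

4 and 5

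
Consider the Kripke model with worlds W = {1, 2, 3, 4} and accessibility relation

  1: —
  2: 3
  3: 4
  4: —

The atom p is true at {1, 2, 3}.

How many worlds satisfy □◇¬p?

1: no successors, so □◇¬p holds vacuously. ✓
2: successors {3}; ◇¬p there: 3:T. ✓
3: successors {4}; ◇¬p there: 4:F. ✗
4: no successors, so □◇¬p holds vacuously. ✓
Satisfying worlds: {1, 2, 4}.

3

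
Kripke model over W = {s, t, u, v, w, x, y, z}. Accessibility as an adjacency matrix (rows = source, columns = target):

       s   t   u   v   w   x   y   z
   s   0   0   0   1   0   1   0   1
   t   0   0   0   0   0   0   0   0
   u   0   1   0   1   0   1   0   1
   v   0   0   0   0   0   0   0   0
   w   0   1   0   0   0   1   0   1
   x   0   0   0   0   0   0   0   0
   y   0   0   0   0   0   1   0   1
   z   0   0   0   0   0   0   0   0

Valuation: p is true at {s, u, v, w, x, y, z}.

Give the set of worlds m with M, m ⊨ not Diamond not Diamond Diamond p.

s: Diamond not Diamond Diamond p is T. ✗
t: Diamond not Diamond Diamond p is F. ✓
u: Diamond not Diamond Diamond p is T. ✗
v: Diamond not Diamond Diamond p is F. ✓
w: Diamond not Diamond Diamond p is T. ✗
x: Diamond not Diamond Diamond p is F. ✓
y: Diamond not Diamond Diamond p is T. ✗
z: Diamond not Diamond Diamond p is F. ✓

{t, v, x, z}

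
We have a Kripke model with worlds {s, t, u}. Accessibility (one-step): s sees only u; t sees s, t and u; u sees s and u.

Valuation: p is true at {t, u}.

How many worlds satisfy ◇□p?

s: successors {u}; □p there: u:F. ✗
t: successors {s, t, u}; □p there: s:T, t:F, u:F. ✓
u: successors {s, u}; □p there: s:T, u:F. ✓
Satisfying worlds: {t, u}.

2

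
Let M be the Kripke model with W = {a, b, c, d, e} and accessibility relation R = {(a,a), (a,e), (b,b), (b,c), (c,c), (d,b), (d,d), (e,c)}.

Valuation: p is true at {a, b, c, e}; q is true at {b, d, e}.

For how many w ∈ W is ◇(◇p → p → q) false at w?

2

a: successors {a, e}; ◇p → p → q there: a:F, e:T. ✓
b: successors {b, c}; ◇p → p → q there: b:T, c:F. ✓
c: successors {c}; ◇p → p → q there: c:F. ✗
d: successors {b, d}; ◇p → p → q there: b:T, d:T. ✓
e: successors {c}; ◇p → p → q there: c:F. ✗
Satisfying worlds: {a, b, d}.
So ◇(◇p → p → q) fails at the other 2 worlds.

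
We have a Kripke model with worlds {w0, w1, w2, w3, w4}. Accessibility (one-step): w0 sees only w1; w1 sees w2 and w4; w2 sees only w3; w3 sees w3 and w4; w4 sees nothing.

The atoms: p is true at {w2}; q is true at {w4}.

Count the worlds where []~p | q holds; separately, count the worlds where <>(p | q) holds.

For []~p | q:
w0: []~p is T, q is F. ✓
w1: []~p is F, q is F. ✗
w2: []~p is T, q is F. ✓
w3: []~p is T, q is F. ✓
w4: []~p is T, q is T. ✓
— 4 worlds.
For <>(p | q):
w0: successors {w1}; p | q there: w1:F. ✗
w1: successors {w2, w4}; p | q there: w2:T, w4:T. ✓
w2: successors {w3}; p | q there: w3:F. ✗
w3: successors {w3, w4}; p | q there: w3:F, w4:T. ✓
w4: no successors, so <>(p | q) fails. ✗
— 2 worlds.

4 and 2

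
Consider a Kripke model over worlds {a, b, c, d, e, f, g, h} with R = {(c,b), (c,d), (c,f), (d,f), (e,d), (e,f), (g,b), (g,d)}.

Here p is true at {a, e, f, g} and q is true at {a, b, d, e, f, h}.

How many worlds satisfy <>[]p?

4

a: no successors, so <>[]p fails. ✗
b: no successors, so <>[]p fails. ✗
c: successors {b, d, f}; []p there: b:T, d:T, f:T. ✓
d: successors {f}; []p there: f:T. ✓
e: successors {d, f}; []p there: d:T, f:T. ✓
f: no successors, so <>[]p fails. ✗
g: successors {b, d}; []p there: b:T, d:T. ✓
h: no successors, so <>[]p fails. ✗
Satisfying worlds: {c, d, e, g}.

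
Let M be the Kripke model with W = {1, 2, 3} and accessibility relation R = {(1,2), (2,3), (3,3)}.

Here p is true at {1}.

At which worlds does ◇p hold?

1: successors {2}; p there: 2:F. ✗
2: successors {3}; p there: 3:F. ✗
3: successors {3}; p there: 3:F. ✗

∅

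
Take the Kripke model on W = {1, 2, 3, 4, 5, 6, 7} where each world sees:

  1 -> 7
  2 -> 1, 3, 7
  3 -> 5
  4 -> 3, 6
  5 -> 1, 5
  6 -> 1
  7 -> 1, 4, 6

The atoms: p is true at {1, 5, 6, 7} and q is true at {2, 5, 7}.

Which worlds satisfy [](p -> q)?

1: successors {7}; p -> q there: 7:T. ✓
2: successors {1, 3, 7}; p -> q there: 1:F, 3:T, 7:T. ✗
3: successors {5}; p -> q there: 5:T. ✓
4: successors {3, 6}; p -> q there: 3:T, 6:F. ✗
5: successors {1, 5}; p -> q there: 1:F, 5:T. ✗
6: successors {1}; p -> q there: 1:F. ✗
7: successors {1, 4, 6}; p -> q there: 1:F, 4:T, 6:F. ✗

{1, 3}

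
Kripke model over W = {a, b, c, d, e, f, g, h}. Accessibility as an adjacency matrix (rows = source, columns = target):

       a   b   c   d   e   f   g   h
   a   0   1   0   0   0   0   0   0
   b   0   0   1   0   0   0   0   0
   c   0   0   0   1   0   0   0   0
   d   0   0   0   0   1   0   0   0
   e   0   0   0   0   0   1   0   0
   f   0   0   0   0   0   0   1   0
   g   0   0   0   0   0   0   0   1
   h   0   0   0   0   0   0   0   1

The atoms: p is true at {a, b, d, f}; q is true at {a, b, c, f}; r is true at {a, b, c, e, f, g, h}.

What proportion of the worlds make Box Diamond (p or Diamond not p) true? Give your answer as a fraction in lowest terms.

3/4

a: successors {b}; Diamond (p or Diamond not p) there: b:F. ✗
b: successors {c}; Diamond (p or Diamond not p) there: c:T. ✓
c: successors {d}; Diamond (p or Diamond not p) there: d:F. ✗
d: successors {e}; Diamond (p or Diamond not p) there: e:T. ✓
e: successors {f}; Diamond (p or Diamond not p) there: f:T. ✓
f: successors {g}; Diamond (p or Diamond not p) there: g:T. ✓
g: successors {h}; Diamond (p or Diamond not p) there: h:T. ✓
h: successors {h}; Diamond (p or Diamond not p) there: h:T. ✓
That's 6 of 8 worlds, so 6/8 = 3/4.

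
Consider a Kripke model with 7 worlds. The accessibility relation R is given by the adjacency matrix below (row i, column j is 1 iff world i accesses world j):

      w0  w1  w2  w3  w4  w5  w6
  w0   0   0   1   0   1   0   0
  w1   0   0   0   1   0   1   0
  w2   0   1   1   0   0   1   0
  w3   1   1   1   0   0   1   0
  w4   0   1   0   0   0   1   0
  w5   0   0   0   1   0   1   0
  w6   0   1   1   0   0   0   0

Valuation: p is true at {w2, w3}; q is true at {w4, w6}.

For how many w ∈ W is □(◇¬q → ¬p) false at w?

w0: successors {w2, w4}; ◇¬q → ¬p there: w2:F, w4:T. ✗
w1: successors {w3, w5}; ◇¬q → ¬p there: w3:F, w5:T. ✗
w2: successors {w1, w2, w5}; ◇¬q → ¬p there: w1:T, w2:F, w5:T. ✗
w3: successors {w0, w1, w2, w5}; ◇¬q → ¬p there: w0:T, w1:T, w2:F, w5:T. ✗
w4: successors {w1, w5}; ◇¬q → ¬p there: w1:T, w5:T. ✓
w5: successors {w3, w5}; ◇¬q → ¬p there: w3:F, w5:T. ✗
w6: successors {w1, w2}; ◇¬q → ¬p there: w1:T, w2:F. ✗
Satisfying worlds: {w4}.
So □(◇¬q → ¬p) fails at the other 6 worlds.

6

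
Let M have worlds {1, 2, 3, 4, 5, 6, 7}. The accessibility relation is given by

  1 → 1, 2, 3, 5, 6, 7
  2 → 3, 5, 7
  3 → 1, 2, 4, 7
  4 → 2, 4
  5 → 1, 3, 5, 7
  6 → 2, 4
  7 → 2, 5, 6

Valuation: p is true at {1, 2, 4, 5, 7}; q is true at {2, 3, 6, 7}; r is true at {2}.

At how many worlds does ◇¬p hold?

1: successors {1, 2, 3, 5, 6, 7}; ¬p there: 1:F, 2:F, 3:T, 5:F, 6:T, 7:F. ✓
2: successors {3, 5, 7}; ¬p there: 3:T, 5:F, 7:F. ✓
3: successors {1, 2, 4, 7}; ¬p there: 1:F, 2:F, 4:F, 7:F. ✗
4: successors {2, 4}; ¬p there: 2:F, 4:F. ✗
5: successors {1, 3, 5, 7}; ¬p there: 1:F, 3:T, 5:F, 7:F. ✓
6: successors {2, 4}; ¬p there: 2:F, 4:F. ✗
7: successors {2, 5, 6}; ¬p there: 2:F, 5:F, 6:T. ✓
Satisfying worlds: {1, 2, 5, 7}.

4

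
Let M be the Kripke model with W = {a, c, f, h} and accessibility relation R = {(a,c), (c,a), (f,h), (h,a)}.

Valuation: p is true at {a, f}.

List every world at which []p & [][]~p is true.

a: []p is F, [][]~p is F. ✗
c: []p is T, [][]~p is T. ✓
f: []p is F, [][]~p is F. ✗
h: []p is T, [][]~p is T. ✓

{c, h}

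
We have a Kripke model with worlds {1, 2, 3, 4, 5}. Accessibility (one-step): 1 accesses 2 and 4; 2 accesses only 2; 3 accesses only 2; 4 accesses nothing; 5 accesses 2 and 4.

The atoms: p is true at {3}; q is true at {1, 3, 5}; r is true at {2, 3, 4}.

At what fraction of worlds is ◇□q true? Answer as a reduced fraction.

2/5

1: successors {2, 4}; □q there: 2:F, 4:T. ✓
2: successors {2}; □q there: 2:F. ✗
3: successors {2}; □q there: 2:F. ✗
4: no successors, so ◇□q fails. ✗
5: successors {2, 4}; □q there: 2:F, 4:T. ✓
That's 2 of 5 worlds, so 2/5.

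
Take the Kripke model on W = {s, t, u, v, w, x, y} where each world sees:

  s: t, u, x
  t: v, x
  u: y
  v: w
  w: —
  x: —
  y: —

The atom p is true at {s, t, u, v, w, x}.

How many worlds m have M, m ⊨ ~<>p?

s: <>p is T. ✗
t: <>p is T. ✗
u: <>p is F. ✓
v: <>p is T. ✗
w: <>p is F. ✓
x: <>p is F. ✓
y: <>p is F. ✓
Satisfying worlds: {u, w, x, y}.

4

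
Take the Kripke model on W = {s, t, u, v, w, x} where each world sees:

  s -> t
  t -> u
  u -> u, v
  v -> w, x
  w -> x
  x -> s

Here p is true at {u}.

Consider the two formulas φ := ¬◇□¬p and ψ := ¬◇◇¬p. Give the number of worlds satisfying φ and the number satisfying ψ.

2 and 1

For ¬◇□¬p:
s: ◇□¬p is F. ✓
t: ◇□¬p is F. ✓
u: ◇□¬p is T. ✗
v: ◇□¬p is T. ✗
w: ◇□¬p is T. ✗
x: ◇□¬p is T. ✗
— 2 worlds.
For ¬◇◇¬p:
s: ◇◇¬p is F. ✓
t: ◇◇¬p is T. ✗
u: ◇◇¬p is T. ✗
v: ◇◇¬p is T. ✗
w: ◇◇¬p is T. ✗
x: ◇◇¬p is T. ✗
— 1 world.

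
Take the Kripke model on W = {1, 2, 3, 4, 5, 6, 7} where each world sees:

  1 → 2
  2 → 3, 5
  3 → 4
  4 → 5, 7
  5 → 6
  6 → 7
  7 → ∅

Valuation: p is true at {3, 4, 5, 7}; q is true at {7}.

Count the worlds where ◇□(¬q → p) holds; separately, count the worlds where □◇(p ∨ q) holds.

For ◇□(¬q → p):
1: successors {2}; □(¬q → p) there: 2:T. ✓
2: successors {3, 5}; □(¬q → p) there: 3:T, 5:F. ✓
3: successors {4}; □(¬q → p) there: 4:T. ✓
4: successors {5, 7}; □(¬q → p) there: 5:F, 7:T. ✓
5: successors {6}; □(¬q → p) there: 6:T. ✓
6: successors {7}; □(¬q → p) there: 7:T. ✓
7: no successors, so ◇□(¬q → p) fails. ✗
— 6 worlds.
For □◇(p ∨ q):
1: successors {2}; ◇(p ∨ q) there: 2:T. ✓
2: successors {3, 5}; ◇(p ∨ q) there: 3:T, 5:F. ✗
3: successors {4}; ◇(p ∨ q) there: 4:T. ✓
4: successors {5, 7}; ◇(p ∨ q) there: 5:F, 7:F. ✗
5: successors {6}; ◇(p ∨ q) there: 6:T. ✓
6: successors {7}; ◇(p ∨ q) there: 7:F. ✗
7: no successors, so □◇(p ∨ q) holds vacuously. ✓
— 4 worlds.

6 and 4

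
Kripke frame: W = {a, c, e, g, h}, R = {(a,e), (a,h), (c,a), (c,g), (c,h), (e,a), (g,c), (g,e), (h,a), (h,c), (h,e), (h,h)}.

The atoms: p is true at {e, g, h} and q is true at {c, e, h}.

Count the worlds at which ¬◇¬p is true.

1

a: ◇¬p is F. ✓
c: ◇¬p is T. ✗
e: ◇¬p is T. ✗
g: ◇¬p is T. ✗
h: ◇¬p is T. ✗
Satisfying worlds: {a}.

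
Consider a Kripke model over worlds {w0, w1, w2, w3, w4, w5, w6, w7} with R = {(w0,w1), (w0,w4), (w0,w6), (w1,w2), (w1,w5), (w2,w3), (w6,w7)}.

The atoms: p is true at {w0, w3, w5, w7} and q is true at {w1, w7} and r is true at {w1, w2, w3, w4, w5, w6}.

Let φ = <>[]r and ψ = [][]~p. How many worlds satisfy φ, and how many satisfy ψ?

4 and 6

For <>[]r:
w0: successors {w1, w4, w6}; []r there: w1:T, w4:T, w6:F. ✓
w1: successors {w2, w5}; []r there: w2:T, w5:T. ✓
w2: successors {w3}; []r there: w3:T. ✓
w3: no successors, so <>[]r fails. ✗
w4: no successors, so <>[]r fails. ✗
w5: no successors, so <>[]r fails. ✗
w6: successors {w7}; []r there: w7:T. ✓
w7: no successors, so <>[]r fails. ✗
— 4 worlds.
For [][]~p:
w0: successors {w1, w4, w6}; []~p there: w1:F, w4:T, w6:F. ✗
w1: successors {w2, w5}; []~p there: w2:F, w5:T. ✗
w2: successors {w3}; []~p there: w3:T. ✓
w3: no successors, so [][]~p holds vacuously. ✓
w4: no successors, so [][]~p holds vacuously. ✓
w5: no successors, so [][]~p holds vacuously. ✓
w6: successors {w7}; []~p there: w7:T. ✓
w7: no successors, so [][]~p holds vacuously. ✓
— 6 worlds.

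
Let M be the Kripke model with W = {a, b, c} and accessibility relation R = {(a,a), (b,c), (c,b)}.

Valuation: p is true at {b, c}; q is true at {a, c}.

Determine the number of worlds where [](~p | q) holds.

a: successors {a}; ~p | q there: a:T. ✓
b: successors {c}; ~p | q there: c:T. ✓
c: successors {b}; ~p | q there: b:F. ✗
Satisfying worlds: {a, b}.

2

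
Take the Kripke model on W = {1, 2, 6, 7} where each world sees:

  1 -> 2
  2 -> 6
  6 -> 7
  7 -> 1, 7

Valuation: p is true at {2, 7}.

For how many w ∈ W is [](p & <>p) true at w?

1: successors {2}; p & <>p there: 2:F. ✗
2: successors {6}; p & <>p there: 6:F. ✗
6: successors {7}; p & <>p there: 7:T. ✓
7: successors {1, 7}; p & <>p there: 1:F, 7:T. ✗
Satisfying worlds: {6}.

1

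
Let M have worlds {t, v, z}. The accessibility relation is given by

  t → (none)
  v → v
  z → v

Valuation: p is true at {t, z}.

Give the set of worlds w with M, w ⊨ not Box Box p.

t: Box Box p is T. ✗
v: Box Box p is F. ✓
z: Box Box p is F. ✓

{v, z}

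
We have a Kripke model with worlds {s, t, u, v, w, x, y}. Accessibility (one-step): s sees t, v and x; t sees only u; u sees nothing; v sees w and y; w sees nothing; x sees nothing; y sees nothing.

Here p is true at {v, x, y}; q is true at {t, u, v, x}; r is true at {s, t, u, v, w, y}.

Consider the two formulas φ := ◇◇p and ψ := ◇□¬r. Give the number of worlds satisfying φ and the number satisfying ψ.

For ◇◇p:
s: successors {t, v, x}; ◇p there: t:F, v:T, x:F. ✓
t: successors {u}; ◇p there: u:F. ✗
u: no successors, so ◇◇p fails. ✗
v: successors {w, y}; ◇p there: w:F, y:F. ✗
w: no successors, so ◇◇p fails. ✗
x: no successors, so ◇◇p fails. ✗
y: no successors, so ◇◇p fails. ✗
— 1 world.
For ◇□¬r:
s: successors {t, v, x}; □¬r there: t:F, v:F, x:T. ✓
t: successors {u}; □¬r there: u:T. ✓
u: no successors, so ◇□¬r fails. ✗
v: successors {w, y}; □¬r there: w:T, y:T. ✓
w: no successors, so ◇□¬r fails. ✗
x: no successors, so ◇□¬r fails. ✗
y: no successors, so ◇□¬r fails. ✗
— 3 worlds.

1 and 3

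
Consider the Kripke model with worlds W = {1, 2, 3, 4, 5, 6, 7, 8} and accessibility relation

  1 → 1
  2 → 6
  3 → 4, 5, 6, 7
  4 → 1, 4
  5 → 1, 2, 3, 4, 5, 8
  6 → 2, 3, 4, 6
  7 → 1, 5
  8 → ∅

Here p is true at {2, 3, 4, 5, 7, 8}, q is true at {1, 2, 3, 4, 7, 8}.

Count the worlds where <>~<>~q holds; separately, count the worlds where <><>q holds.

For <>~<>~q:
1: successors {1}; ~<>~q there: 1:T. ✓
2: successors {6}; ~<>~q there: 6:F. ✗
3: successors {4, 5, 6, 7}; ~<>~q there: 4:T, 5:F, 6:F, 7:F. ✓
4: successors {1, 4}; ~<>~q there: 1:T, 4:T. ✓
5: successors {1, 2, 3, 4, 5, 8}; ~<>~q there: 1:T, 2:F, 3:F, 4:T, 5:F, 8:T. ✓
6: successors {2, 3, 4, 6}; ~<>~q there: 2:F, 3:F, 4:T, 6:F. ✓
7: successors {1, 5}; ~<>~q there: 1:T, 5:F. ✓
8: no successors, so <>~<>~q fails. ✗
— 6 worlds.
For <><>q:
1: successors {1}; <>q there: 1:T. ✓
2: successors {6}; <>q there: 6:T. ✓
3: successors {4, 5, 6, 7}; <>q there: 4:T, 5:T, 6:T, 7:T. ✓
4: successors {1, 4}; <>q there: 1:T, 4:T. ✓
5: successors {1, 2, 3, 4, 5, 8}; <>q there: 1:T, 2:F, 3:T, 4:T, 5:T, 8:F. ✓
6: successors {2, 3, 4, 6}; <>q there: 2:F, 3:T, 4:T, 6:T. ✓
7: successors {1, 5}; <>q there: 1:T, 5:T. ✓
8: no successors, so <><>q fails. ✗
— 7 worlds.

6 and 7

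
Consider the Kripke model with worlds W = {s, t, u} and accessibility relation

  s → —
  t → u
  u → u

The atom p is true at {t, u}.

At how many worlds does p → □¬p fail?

s: p is F, □¬p is T. ✓
t: p is T, □¬p is F. ✗
u: p is T, □¬p is F. ✗
Satisfying worlds: {s}.
So p → □¬p fails at the other 2 worlds.

2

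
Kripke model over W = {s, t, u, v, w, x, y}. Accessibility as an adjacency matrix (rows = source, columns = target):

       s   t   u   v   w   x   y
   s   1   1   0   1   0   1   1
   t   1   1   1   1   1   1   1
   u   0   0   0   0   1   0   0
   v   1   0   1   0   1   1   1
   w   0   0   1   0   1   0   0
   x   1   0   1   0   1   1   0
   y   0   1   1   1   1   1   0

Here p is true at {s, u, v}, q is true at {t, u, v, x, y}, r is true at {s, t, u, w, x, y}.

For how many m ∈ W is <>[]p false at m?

7

s: successors {s, t, v, x, y}; []p there: s:F, t:F, v:F, x:F, y:F. ✗
t: successors {s, t, u, v, w, x, y}; []p there: s:F, t:F, u:F, v:F, w:F, x:F, y:F. ✗
u: successors {w}; []p there: w:F. ✗
v: successors {s, u, w, x, y}; []p there: s:F, u:F, w:F, x:F, y:F. ✗
w: successors {u, w}; []p there: u:F, w:F. ✗
x: successors {s, u, w, x}; []p there: s:F, u:F, w:F, x:F. ✗
y: successors {t, u, v, w, x}; []p there: t:F, u:F, v:F, w:F, x:F. ✗
Satisfying worlds: ∅.
So <>[]p fails at the other 7 worlds.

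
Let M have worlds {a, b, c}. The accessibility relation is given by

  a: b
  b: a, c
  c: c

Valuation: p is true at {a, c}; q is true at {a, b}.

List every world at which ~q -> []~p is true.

a: ~q is F, []~p is T. ✓
b: ~q is F, []~p is F. ✓
c: ~q is T, []~p is F. ✗

{a, b}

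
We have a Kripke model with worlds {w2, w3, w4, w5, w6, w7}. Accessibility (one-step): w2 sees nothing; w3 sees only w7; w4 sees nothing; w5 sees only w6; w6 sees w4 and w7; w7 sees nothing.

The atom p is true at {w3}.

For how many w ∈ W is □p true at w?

3

w2: no successors, so □p holds vacuously. ✓
w3: successors {w7}; p there: w7:F. ✗
w4: no successors, so □p holds vacuously. ✓
w5: successors {w6}; p there: w6:F. ✗
w6: successors {w4, w7}; p there: w4:F, w7:F. ✗
w7: no successors, so □p holds vacuously. ✓
Satisfying worlds: {w2, w4, w7}.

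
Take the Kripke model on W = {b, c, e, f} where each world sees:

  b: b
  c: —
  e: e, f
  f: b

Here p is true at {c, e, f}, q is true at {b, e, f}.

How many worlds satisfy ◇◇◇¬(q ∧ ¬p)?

1

b: successors {b}; ◇◇¬(q ∧ ¬p) there: b:F. ✗
c: no successors, so ◇◇◇¬(q ∧ ¬p) fails. ✗
e: successors {e, f}; ◇◇¬(q ∧ ¬p) there: e:T, f:F. ✓
f: successors {b}; ◇◇¬(q ∧ ¬p) there: b:F. ✗
Satisfying worlds: {e}.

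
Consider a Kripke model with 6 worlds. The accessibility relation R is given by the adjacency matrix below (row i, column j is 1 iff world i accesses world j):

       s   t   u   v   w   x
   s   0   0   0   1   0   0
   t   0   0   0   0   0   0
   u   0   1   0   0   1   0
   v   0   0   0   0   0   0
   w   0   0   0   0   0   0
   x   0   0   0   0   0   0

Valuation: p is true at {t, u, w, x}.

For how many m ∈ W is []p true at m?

s: successors {v}; p there: v:F. ✗
t: no successors, so []p holds vacuously. ✓
u: successors {t, w}; p there: t:T, w:T. ✓
v: no successors, so []p holds vacuously. ✓
w: no successors, so []p holds vacuously. ✓
x: no successors, so []p holds vacuously. ✓
Satisfying worlds: {t, u, v, w, x}.

5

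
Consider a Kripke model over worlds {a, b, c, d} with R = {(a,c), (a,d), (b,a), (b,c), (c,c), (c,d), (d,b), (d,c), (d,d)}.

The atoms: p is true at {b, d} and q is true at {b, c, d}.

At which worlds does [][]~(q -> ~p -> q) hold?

∅

a: successors {c, d}; []~(q -> ~p -> q) there: c:F, d:F. ✗
b: successors {a, c}; []~(q -> ~p -> q) there: a:F, c:F. ✗
c: successors {c, d}; []~(q -> ~p -> q) there: c:F, d:F. ✗
d: successors {b, c, d}; []~(q -> ~p -> q) there: b:F, c:F, d:F. ✗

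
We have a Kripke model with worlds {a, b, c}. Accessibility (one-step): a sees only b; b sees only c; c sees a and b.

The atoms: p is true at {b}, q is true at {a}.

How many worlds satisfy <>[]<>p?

a: successors {b}; []<>p there: b:T. ✓
b: successors {c}; []<>p there: c:F. ✗
c: successors {a, b}; []<>p there: a:F, b:T. ✓
Satisfying worlds: {a, c}.

2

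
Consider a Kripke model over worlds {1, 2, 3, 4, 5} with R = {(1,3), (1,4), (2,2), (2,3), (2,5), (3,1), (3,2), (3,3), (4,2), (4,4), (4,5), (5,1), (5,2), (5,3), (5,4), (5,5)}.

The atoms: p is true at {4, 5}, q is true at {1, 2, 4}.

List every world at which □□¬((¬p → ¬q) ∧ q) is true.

1: successors {3, 4}; □¬((¬p → ¬q) ∧ q) there: 3:T, 4:F. ✗
2: successors {2, 3, 5}; □¬((¬p → ¬q) ∧ q) there: 2:T, 3:T, 5:F. ✗
3: successors {1, 2, 3}; □¬((¬p → ¬q) ∧ q) there: 1:F, 2:T, 3:T. ✗
4: successors {2, 4, 5}; □¬((¬p → ¬q) ∧ q) there: 2:T, 4:F, 5:F. ✗
5: successors {1, 2, 3, 4, 5}; □¬((¬p → ¬q) ∧ q) there: 1:F, 2:T, 3:T, 4:F, 5:F. ✗

∅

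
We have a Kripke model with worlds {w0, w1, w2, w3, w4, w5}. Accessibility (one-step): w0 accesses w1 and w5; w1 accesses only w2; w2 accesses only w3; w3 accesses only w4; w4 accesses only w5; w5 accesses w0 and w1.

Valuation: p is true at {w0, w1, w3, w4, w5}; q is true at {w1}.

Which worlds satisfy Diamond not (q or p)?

w0: successors {w1, w5}; not (q or p) there: w1:F, w5:F. ✗
w1: successors {w2}; not (q or p) there: w2:T. ✓
w2: successors {w3}; not (q or p) there: w3:F. ✗
w3: successors {w4}; not (q or p) there: w4:F. ✗
w4: successors {w5}; not (q or p) there: w5:F. ✗
w5: successors {w0, w1}; not (q or p) there: w0:F, w1:F. ✗

{w1}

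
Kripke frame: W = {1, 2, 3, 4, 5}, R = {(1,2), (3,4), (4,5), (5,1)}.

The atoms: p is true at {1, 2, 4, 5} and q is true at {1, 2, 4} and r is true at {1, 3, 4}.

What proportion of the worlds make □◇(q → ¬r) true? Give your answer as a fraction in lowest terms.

1: successors {2}; ◇(q → ¬r) there: 2:F. ✗
2: no successors, so □◇(q → ¬r) holds vacuously. ✓
3: successors {4}; ◇(q → ¬r) there: 4:T. ✓
4: successors {5}; ◇(q → ¬r) there: 5:F. ✗
5: successors {1}; ◇(q → ¬r) there: 1:T. ✓
That's 3 of 5 worlds, so 3/5.

3/5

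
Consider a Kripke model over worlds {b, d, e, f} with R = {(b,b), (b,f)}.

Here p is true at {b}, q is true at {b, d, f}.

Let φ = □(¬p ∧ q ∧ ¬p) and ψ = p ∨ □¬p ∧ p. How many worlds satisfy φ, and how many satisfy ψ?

3 and 1

For □(¬p ∧ q ∧ ¬p):
b: successors {b, f}; ¬p ∧ q ∧ ¬p there: b:F, f:T. ✗
d: no successors, so □(¬p ∧ q ∧ ¬p) holds vacuously. ✓
e: no successors, so □(¬p ∧ q ∧ ¬p) holds vacuously. ✓
f: no successors, so □(¬p ∧ q ∧ ¬p) holds vacuously. ✓
— 3 worlds.
For p ∨ □¬p ∧ p:
b: p is T, □¬p ∧ p is F. ✓
d: p is F, □¬p ∧ p is F. ✗
e: p is F, □¬p ∧ p is F. ✗
f: p is F, □¬p ∧ p is F. ✗
— 1 world.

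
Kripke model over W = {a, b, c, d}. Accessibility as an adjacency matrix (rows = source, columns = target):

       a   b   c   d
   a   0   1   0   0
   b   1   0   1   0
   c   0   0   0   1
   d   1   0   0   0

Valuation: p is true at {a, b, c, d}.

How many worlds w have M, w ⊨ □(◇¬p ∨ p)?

a: successors {b}; ◇¬p ∨ p there: b:T. ✓
b: successors {a, c}; ◇¬p ∨ p there: a:T, c:T. ✓
c: successors {d}; ◇¬p ∨ p there: d:T. ✓
d: successors {a}; ◇¬p ∨ p there: a:T. ✓
Satisfying worlds: {a, b, c, d}.

4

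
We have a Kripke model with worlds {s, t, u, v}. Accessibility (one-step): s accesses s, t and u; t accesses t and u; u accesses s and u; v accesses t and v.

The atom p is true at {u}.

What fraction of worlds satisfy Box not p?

s: successors {s, t, u}; not p there: s:T, t:T, u:F. ✗
t: successors {t, u}; not p there: t:T, u:F. ✗
u: successors {s, u}; not p there: s:T, u:F. ✗
v: successors {t, v}; not p there: t:T, v:T. ✓
That's 1 of 4 worlds, so 1/4.

1/4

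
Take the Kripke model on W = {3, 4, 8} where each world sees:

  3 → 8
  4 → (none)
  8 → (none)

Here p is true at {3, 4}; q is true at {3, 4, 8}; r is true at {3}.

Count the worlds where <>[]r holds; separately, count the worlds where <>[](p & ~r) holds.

1 and 1

For <>[]r:
3: successors {8}; []r there: 8:T. ✓
4: no successors, so <>[]r fails. ✗
8: no successors, so <>[]r fails. ✗
— 1 world.
For <>[](p & ~r):
3: successors {8}; [](p & ~r) there: 8:T. ✓
4: no successors, so <>[](p & ~r) fails. ✗
8: no successors, so <>[](p & ~r) fails. ✗
— 1 world.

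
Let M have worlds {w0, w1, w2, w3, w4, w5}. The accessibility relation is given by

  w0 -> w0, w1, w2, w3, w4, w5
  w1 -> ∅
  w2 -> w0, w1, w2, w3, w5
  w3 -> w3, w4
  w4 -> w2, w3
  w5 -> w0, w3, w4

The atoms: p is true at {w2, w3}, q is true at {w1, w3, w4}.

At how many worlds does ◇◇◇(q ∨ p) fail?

1

w0: successors {w0, w1, w2, w3, w4, w5}; ◇◇(q ∨ p) there: w0:T, w1:F, w2:T, w3:T, w4:T, w5:T. ✓
w1: no successors, so ◇◇◇(q ∨ p) fails. ✗
w2: successors {w0, w1, w2, w3, w5}; ◇◇(q ∨ p) there: w0:T, w1:F, w2:T, w3:T, w5:T. ✓
w3: successors {w3, w4}; ◇◇(q ∨ p) there: w3:T, w4:T. ✓
w4: successors {w2, w3}; ◇◇(q ∨ p) there: w2:T, w3:T. ✓
w5: successors {w0, w3, w4}; ◇◇(q ∨ p) there: w0:T, w3:T, w4:T. ✓
Satisfying worlds: {w0, w2, w3, w4, w5}.
So ◇◇◇(q ∨ p) fails at the other 1 world.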